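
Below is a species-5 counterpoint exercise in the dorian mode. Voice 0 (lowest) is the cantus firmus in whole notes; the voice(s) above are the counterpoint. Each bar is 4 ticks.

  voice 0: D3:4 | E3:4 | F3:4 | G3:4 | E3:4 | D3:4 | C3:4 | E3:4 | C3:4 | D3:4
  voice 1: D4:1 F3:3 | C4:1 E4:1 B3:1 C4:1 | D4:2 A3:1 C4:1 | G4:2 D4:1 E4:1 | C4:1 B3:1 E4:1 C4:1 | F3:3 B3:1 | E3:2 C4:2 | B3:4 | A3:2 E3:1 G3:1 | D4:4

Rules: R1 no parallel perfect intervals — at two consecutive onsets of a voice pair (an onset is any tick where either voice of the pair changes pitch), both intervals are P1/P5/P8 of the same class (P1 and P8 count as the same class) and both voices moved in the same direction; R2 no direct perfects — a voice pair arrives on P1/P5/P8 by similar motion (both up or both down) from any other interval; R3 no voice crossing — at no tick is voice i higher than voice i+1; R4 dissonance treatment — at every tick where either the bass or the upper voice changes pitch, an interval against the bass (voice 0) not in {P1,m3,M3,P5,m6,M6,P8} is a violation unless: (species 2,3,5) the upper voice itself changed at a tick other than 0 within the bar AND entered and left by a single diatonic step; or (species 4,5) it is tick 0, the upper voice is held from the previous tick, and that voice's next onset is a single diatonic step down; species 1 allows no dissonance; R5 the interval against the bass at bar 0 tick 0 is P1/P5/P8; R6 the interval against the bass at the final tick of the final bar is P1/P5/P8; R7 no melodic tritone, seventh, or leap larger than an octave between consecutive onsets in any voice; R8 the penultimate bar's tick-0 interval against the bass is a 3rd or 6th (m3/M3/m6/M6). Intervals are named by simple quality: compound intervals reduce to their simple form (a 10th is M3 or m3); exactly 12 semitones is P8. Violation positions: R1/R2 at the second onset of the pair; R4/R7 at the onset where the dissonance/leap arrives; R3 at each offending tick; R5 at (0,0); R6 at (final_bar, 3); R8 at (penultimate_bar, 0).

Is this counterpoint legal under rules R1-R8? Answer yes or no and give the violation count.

No (3 violations)

bar 0: v0=D3 v1=D4 (P8)
bar 1: v0=E3 v1=C4 (m6)
bar 2: v0=F3 v1=D4 (M6)
bar 3: v0=G3 v1=G4 (P8)
bar 4: v0=E3 v1=C4 (m6)
bar 5: v0=D3 v1=F3 (m3)
bar 6: v0=C3 v1=E3 (M3)
bar 7: v0=E3 v1=B3 (P5)
bar 8: v0=C3 v1=A3 (M6)
bar 9: v0=D3 v1=D4 (P8)
  R2 @ bar3.0: F3/C4 P5 -> G3/G4 P8 similar
  R7 @ bar5.3: F3->B3 leap 6st
  R2 @ bar9.0: C3/G3 P5 -> D3/D4 P8 similar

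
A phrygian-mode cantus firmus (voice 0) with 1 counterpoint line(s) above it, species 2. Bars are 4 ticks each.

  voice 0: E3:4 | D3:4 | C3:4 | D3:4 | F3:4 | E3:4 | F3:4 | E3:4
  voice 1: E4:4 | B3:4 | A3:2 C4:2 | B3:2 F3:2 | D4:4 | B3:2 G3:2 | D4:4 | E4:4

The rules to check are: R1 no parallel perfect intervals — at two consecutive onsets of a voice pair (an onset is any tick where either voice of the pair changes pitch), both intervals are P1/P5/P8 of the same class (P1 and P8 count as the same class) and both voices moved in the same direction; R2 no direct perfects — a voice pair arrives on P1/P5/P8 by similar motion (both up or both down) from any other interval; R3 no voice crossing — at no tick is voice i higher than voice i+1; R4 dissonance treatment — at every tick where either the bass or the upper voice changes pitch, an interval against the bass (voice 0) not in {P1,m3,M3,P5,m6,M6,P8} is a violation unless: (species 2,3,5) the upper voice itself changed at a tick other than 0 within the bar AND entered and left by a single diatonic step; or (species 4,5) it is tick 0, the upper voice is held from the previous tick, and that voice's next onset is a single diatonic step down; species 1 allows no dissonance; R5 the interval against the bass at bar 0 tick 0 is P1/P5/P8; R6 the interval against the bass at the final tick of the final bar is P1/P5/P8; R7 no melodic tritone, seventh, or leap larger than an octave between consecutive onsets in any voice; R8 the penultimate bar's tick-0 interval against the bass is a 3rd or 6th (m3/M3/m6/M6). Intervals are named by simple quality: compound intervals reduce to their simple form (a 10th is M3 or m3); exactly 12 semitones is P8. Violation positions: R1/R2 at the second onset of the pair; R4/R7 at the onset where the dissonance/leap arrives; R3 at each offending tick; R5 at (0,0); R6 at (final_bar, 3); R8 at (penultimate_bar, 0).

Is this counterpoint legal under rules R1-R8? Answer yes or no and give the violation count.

No (2 violations)

bar 0: v0=E3 v1=E4 (P8)
bar 1: v0=D3 v1=B3 (M6)
bar 2: v0=C3 v1=A3 (M6)
bar 3: v0=D3 v1=B3 (M6)
bar 4: v0=F3 v1=D4 (M6)
bar 5: v0=E3 v1=B3 (P5)
bar 6: v0=F3 v1=D4 (M6)
bar 7: v0=E3 v1=E4 (P8)
  R7 @ bar3.2: B3->F3 leap 6st
  R2 @ bar5.0: F3/D4 M6 -> E3/B3 P5 similar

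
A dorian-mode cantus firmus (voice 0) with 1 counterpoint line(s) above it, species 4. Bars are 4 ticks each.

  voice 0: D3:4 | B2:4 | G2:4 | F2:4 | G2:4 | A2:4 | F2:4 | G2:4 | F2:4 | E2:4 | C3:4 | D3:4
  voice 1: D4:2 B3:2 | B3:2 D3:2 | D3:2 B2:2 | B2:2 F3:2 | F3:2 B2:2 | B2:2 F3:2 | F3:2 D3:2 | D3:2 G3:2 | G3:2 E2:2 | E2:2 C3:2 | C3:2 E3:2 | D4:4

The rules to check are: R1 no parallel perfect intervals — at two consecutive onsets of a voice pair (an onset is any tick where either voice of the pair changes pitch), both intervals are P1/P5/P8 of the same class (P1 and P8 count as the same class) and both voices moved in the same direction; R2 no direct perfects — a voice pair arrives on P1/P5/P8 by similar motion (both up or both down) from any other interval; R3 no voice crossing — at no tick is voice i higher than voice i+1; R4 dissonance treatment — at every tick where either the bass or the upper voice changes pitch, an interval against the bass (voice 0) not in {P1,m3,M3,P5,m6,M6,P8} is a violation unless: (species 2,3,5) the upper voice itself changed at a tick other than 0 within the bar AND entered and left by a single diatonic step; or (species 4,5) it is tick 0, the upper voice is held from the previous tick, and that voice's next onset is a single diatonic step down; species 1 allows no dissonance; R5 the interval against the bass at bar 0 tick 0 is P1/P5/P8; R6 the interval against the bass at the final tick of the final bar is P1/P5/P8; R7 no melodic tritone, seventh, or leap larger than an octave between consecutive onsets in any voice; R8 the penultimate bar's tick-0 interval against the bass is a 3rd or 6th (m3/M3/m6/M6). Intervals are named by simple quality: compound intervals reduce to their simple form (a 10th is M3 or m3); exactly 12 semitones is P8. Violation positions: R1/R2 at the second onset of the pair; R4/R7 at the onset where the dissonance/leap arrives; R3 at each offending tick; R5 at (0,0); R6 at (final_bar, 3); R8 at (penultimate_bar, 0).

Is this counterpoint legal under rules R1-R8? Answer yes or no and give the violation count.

No (14 violations)

bar 0: v0=D3 v1=D4 (P8)
bar 1: v0=B2 v1=B3 (P8)
bar 2: v0=G2 v1=D3 (P5)
bar 3: v0=F2 v1=B2 (TT)
bar 4: v0=G2 v1=F3 (m7)
bar 5: v0=A2 v1=B2 (M2)
bar 6: v0=F2 v1=F3 (P8)
bar 7: v0=G2 v1=D3 (P5)
bar 8: v0=F2 v1=G3 (M2)
bar 9: v0=E2 v1=E2 (P1)
bar 10: v0=C3 v1=C3 (P1)
bar 11: v0=D3 v1=D4 (P8)
  R4 @ bar3.0: F2/B2 TT untreated
  R7 @ bar3.2: B2->F3 leap 6st
  R4 @ bar4.0: G2/F3 m7 untreated
  R7 @ bar4.2: F3->B2 leap 6st
  R4 @ bar5.0: A2/B2 M2 untreated
  R7 @ bar5.2: B2->F3 leap 6st
  R4 @ bar8.0: F2/G3 M2 untreated
  R3 @ bar8.2: F2 above E2
  R4 @ bar8.2: F2/E2 m2 untreated
  R7 @ bar8.2: G3->E2 leap 15st
  R3 @ bar8.3: F2 above E2
  R8 @ bar10.0: penult P1 not 3rd/6th
  R2 @ bar11.0: C3/E3 M3 -> D3/D4 P8 similar
  R7 @ bar11.0: E3->D4 leap 10st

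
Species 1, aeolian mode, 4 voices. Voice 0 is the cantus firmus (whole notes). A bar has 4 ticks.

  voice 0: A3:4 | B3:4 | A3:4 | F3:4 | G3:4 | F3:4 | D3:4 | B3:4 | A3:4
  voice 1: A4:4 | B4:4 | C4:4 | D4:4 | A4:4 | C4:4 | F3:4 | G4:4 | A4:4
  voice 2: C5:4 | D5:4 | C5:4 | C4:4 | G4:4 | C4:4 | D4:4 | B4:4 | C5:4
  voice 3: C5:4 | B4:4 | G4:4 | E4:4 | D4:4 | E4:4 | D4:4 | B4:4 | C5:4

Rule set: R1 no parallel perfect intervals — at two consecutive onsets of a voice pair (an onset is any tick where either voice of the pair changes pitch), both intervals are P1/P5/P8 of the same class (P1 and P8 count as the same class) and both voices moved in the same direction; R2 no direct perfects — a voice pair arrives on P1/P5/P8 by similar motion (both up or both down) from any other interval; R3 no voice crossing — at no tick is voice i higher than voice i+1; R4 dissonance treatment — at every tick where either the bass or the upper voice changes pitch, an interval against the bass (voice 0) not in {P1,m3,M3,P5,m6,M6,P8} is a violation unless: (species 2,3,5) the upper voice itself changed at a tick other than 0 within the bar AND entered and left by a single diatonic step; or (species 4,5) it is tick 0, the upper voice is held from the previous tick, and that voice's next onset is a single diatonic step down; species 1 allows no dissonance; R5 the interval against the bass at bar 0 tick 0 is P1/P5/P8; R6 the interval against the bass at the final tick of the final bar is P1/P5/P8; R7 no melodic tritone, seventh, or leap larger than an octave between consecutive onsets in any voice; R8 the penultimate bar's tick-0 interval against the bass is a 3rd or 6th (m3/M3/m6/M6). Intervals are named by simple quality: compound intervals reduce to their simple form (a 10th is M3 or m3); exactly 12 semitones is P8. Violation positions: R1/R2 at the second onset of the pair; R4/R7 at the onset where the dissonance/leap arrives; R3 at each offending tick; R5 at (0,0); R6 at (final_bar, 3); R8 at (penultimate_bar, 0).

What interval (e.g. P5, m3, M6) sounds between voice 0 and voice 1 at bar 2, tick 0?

voice 0=A3 voice 1=C4 -> m3

m3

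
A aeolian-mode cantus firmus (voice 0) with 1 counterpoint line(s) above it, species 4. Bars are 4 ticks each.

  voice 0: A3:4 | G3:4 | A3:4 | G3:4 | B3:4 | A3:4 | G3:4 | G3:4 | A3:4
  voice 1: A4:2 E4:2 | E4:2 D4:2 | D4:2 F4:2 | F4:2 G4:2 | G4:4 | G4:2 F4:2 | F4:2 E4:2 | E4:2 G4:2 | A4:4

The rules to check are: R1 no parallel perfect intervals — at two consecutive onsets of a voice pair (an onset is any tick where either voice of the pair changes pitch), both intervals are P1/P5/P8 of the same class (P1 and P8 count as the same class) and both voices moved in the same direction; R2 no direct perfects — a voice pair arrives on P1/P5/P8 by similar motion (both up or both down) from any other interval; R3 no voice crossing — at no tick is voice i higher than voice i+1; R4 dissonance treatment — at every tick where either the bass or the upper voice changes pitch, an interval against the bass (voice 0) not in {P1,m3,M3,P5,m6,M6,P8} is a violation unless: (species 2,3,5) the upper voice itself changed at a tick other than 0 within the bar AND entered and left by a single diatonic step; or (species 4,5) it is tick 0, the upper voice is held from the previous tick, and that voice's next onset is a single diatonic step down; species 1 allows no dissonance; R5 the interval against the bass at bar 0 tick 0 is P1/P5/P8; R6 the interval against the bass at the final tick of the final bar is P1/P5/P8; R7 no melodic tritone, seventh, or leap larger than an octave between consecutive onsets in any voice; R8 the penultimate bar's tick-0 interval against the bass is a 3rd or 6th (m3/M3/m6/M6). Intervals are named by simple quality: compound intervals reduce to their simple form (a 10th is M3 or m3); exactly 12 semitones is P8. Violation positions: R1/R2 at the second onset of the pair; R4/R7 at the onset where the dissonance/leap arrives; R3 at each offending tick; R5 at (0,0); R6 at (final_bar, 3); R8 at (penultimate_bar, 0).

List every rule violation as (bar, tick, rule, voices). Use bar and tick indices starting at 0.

(2, 0, R4, (0, 1))
(3, 0, R4, (0, 1))
(8, 0, R1, (0, 1))

bar 0: v0=A3 v1=A4 downbeat P8
bar 1: v0=G3 v1=E4 downbeat M6
bar 2: v0=A3 v1=D4 downbeat P4
bar 3: v0=G3 v1=F4 downbeat m7
bar 4: v0=B3 v1=G4 downbeat m6
bar 5: v0=A3 v1=G4 downbeat m7
bar 6: v0=G3 v1=F4 downbeat m7
bar 7: v0=G3 v1=E4 downbeat M6
bar 8: v0=A3 v1=A4 downbeat P8
  -> R4 @ bar 2 tick 0 v(0, 1): A3/D4 P4 untreated
  -> R4 @ bar 3 tick 0 v(0, 1): G3/F4 m7 untreated
  -> R1 @ bar 8 tick 0 v(0, 1): G3/G4 P8 -> A3/A4 P8 similar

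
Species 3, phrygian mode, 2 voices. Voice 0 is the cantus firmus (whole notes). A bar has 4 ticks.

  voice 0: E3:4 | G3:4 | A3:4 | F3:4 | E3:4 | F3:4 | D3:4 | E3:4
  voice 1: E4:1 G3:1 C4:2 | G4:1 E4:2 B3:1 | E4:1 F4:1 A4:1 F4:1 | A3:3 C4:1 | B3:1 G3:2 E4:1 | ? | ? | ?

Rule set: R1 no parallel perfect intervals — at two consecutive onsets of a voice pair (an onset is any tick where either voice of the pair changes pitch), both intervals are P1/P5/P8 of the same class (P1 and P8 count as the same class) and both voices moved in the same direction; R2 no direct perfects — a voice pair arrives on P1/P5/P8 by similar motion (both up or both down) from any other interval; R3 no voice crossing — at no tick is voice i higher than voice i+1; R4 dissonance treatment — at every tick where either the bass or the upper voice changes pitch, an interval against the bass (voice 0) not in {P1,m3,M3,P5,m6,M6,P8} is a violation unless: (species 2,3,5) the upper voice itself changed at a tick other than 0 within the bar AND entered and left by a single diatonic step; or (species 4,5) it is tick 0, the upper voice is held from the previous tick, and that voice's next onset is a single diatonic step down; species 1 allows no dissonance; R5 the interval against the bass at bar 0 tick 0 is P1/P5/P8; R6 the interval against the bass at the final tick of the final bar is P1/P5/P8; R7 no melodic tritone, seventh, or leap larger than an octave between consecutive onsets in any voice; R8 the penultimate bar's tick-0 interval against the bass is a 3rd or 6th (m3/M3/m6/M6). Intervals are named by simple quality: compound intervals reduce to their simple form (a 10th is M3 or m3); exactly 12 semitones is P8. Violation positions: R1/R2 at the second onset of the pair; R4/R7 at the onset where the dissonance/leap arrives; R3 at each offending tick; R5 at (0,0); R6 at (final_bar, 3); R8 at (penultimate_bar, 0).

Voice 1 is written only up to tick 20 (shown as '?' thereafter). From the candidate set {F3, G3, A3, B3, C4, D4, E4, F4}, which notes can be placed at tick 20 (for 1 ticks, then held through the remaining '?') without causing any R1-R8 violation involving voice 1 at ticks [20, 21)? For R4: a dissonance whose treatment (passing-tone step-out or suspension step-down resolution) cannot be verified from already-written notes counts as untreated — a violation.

F3: violates R7
G3: violates R4
A3: legal
B3: violates R4
C4: legal
D4: legal
E4: violates R4
F4: violates R1

{A3, C4, D4}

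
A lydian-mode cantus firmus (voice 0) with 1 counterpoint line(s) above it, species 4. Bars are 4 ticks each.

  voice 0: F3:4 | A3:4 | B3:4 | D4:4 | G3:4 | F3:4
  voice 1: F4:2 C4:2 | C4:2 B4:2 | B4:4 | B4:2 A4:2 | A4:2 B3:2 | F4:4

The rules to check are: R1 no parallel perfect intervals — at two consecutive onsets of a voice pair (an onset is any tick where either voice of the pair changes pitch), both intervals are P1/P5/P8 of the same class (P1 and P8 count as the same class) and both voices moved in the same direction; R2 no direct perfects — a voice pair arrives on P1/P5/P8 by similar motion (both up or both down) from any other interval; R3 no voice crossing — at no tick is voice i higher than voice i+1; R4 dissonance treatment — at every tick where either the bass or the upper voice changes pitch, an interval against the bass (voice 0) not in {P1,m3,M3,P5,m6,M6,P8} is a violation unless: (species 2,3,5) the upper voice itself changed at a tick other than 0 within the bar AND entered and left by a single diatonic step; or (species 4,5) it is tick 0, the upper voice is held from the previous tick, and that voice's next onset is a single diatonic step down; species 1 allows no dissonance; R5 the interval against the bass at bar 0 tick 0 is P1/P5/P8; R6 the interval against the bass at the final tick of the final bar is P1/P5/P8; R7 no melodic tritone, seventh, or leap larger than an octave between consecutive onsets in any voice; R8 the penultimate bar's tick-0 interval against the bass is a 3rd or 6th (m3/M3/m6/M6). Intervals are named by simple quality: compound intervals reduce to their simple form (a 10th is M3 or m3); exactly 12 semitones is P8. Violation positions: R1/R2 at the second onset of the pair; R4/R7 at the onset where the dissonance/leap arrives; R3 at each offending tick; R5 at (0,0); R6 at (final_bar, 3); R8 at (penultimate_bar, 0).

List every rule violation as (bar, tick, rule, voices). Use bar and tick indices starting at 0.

(1, 2, R4, (0, 1))
(1, 2, R7, (1,))
(4, 0, R4, (0, 1))
(4, 0, R8, (0, 1))
(4, 2, R7, (1,))
(5, 0, R7, (1,))

bar 0: v0=F3 v1=F4 downbeat P8
bar 1: v0=A3 v1=C4 downbeat m3
bar 2: v0=B3 v1=B4 downbeat P8
bar 3: v0=D4 v1=B4 downbeat M6
bar 4: v0=G3 v1=A4 downbeat M2
bar 5: v0=F3 v1=F4 downbeat P8
  -> R4 @ bar 1 tick 2 v(0, 1): A3/B4 M2 untreated
  -> R7 @ bar 1 tick 2 v(1,): C4->B4 leap 11st
  -> R4 @ bar 4 tick 0 v(0, 1): G3/A4 M2 untreated
  -> R8 @ bar 4 tick 0 v(0, 1): penult M2 not 3rd/6th
  -> R7 @ bar 4 tick 2 v(1,): A4->B3 leap 10st
  -> R7 @ bar 5 tick 0 v(1,): B3->F4 leap 6st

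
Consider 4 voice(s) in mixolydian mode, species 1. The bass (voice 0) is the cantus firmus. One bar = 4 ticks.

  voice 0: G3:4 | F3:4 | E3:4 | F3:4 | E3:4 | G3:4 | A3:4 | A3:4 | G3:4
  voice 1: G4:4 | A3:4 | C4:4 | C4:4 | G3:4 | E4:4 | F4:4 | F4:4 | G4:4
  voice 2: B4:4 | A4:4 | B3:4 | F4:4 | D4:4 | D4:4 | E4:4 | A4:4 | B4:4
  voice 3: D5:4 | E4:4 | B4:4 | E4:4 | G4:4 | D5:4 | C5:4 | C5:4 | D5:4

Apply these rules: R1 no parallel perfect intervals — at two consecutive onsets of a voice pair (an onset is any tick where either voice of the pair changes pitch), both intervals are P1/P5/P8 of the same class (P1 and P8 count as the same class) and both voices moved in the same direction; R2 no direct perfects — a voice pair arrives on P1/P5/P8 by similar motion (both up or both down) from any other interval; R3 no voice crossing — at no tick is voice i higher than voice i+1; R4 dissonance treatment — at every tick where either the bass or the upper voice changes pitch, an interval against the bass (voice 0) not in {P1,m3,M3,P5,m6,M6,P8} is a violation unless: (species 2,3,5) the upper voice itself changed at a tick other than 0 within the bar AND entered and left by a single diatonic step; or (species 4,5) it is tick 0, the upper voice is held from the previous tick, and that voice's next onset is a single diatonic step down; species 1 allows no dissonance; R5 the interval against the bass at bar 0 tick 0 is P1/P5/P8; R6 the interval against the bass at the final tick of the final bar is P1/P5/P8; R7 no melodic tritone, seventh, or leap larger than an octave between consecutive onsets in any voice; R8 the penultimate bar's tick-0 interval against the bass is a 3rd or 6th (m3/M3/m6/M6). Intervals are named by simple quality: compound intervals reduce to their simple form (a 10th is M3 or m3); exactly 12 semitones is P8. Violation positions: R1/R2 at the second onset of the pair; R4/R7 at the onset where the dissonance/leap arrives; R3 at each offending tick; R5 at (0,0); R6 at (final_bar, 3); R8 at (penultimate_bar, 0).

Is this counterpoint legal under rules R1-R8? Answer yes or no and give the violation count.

No (38 violations)

bar 0: v0=G3 v1=G4 v2=B4 v3=D5 (P5)
bar 1: v0=F3 v1=A3 v2=A4 v3=E4 (M7)
bar 2: v0=E3 v1=C4 v2=B3 v3=B4 (P5)
bar 3: v0=F3 v1=C4 v2=F4 v3=E4 (M7)
bar 4: v0=E3 v1=G3 v2=D4 v3=G4 (m3)
bar 5: v0=G3 v1=E4 v2=D4 v3=D5 (P5)
bar 6: v0=A3 v1=F4 v2=E4 v3=C5 (m3)
bar 7: v0=A3 v1=F4 v2=A4 v3=C5 (m3)
bar 8: v0=G3 v1=G4 v2=B4 v3=D5 (P5)
  R5 @ bar0.0: opens on M3
  R1 @ bar1.0: G4/D5 P5 -> A3/E4 P5 similar
  R2 @ bar1.0: G4/B4 M3 -> A3/A4 P8 similar
  R3 @ bar1.0: A4 above E4
  R4 @ bar1.0: F3/E4 M7 untreated
  R7 @ bar1.0: G4->A3 leap 10st
  R7 @ bar1.0: D5->E4 leap 10st
  R3 @ bar1.1: A4 above E4
  R3 @ bar1.2: A4 above E4
  R3 @ bar1.3: A4 above E4
  R2 @ bar2.0: F3/A4 M3 -> E3/B3 P5 similar
  R3 @ bar2.0: C4 above B3
  R7 @ bar2.0: A4->B3 leap 10st
  R3 @ bar2.1: C4 above B3
  R3 @ bar2.2: C4 above B3
  R3 @ bar2.3: C4 above B3
  R2 @ bar3.0: E3/B3 P5 -> F3/F4 P8 similar
  R3 @ bar3.0: F4 above E4
  R4 @ bar3.0: F3/E4 M7 untreated
  R7 @ bar3.0: B3->F4 leap 6st
  R3 @ bar3.1: F4 above E4
  R3 @ bar3.2: F4 above E4
  R3 @ bar3.3: F4 above E4
  R2 @ bar4.0: C4/F4 P4 -> G3/D4 P5 similar
  R4 @ bar4.0: E3/D4 m7 untreated
  R2 @ bar5.0: E3/G4 m3 -> G3/D5 P5 similar
  R3 @ bar5.0: E4 above D4
  R3 @ bar5.1: E4 above D4
  R3 @ bar5.2: E4 above D4
  R3 @ bar5.3: E4 above D4
  R1 @ bar6.0: G3/D4 P5 -> A3/E4 P5 similar
  R3 @ bar6.0: F4 above E4
  R3 @ bar6.1: F4 above E4
  R3 @ bar6.2: F4 above E4
  R3 @ bar6.3: F4 above E4
  R8 @ bar7.0: penult P8 not 3rd/6th
  R1 @ bar8.0: F4/C5 P5 -> G4/D5 P5 similar
  R6 @ bar8.3: closes on M3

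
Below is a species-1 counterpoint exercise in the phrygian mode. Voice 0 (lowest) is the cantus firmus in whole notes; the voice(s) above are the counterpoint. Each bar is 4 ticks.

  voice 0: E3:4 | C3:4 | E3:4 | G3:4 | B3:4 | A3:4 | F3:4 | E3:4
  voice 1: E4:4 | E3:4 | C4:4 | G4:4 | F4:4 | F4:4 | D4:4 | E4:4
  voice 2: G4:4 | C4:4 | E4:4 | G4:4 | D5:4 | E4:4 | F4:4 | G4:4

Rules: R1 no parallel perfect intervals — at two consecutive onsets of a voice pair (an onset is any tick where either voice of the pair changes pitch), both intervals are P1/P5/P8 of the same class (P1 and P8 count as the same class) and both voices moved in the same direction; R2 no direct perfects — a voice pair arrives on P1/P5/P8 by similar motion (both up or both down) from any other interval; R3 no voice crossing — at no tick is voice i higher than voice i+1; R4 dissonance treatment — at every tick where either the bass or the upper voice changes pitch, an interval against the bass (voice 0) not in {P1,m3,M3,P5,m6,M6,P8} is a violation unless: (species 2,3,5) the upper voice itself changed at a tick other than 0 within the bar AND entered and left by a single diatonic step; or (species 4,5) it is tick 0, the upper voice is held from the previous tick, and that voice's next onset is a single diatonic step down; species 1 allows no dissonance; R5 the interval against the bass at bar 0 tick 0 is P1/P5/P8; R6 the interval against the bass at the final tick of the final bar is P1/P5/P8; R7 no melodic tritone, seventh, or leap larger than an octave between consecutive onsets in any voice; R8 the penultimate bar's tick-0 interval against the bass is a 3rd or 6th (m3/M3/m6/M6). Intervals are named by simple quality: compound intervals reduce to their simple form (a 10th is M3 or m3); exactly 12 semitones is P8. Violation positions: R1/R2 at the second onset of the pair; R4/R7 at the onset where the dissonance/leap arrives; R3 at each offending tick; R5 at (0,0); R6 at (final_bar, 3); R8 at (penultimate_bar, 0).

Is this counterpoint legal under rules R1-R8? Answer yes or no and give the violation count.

bar 0: v0=E3 v1=E4 v2=G4 (m3)
bar 1: v0=C3 v1=E3 v2=C4 (P8)
bar 2: v0=E3 v1=C4 v2=E4 (P8)
bar 3: v0=G3 v1=G4 v2=G4 (P8)
bar 4: v0=B3 v1=F4 v2=D5 (m3)
bar 5: v0=A3 v1=F4 v2=E4 (P5)
bar 6: v0=F3 v1=D4 v2=F4 (P8)
bar 7: v0=E3 v1=E4 v2=G4 (m3)
  R5 @ bar0.0: opens on m3
  R2 @ bar1.0: E3/G4 m3 -> C3/C4 P8 similar
  R1 @ bar2.0: C3/C4 P8 -> E3/E4 P8 similar
  R1 @ bar3.0: E3/E4 P8 -> G3/G4 P8 similar
  R2 @ bar3.0: E3/C4 m6 -> G3/G4 P8 similar
  R2 @ bar3.0: C4/E4 M3 -> G4/G4 P1 similar
  R4 @ bar4.0: B3/F4 TT untreated
  R2 @ bar5.0: B3/D5 m3 -> A3/E4 P5 similar
  R3 @ bar5.0: F4 above E4
  R7 @ bar5.0: D5->E4 leap 10st
  R3 @ bar5.1: F4 above E4
  R3 @ bar5.2: F4 above E4
  R3 @ bar5.3: F4 above E4
  R8 @ bar6.0: penult P8 not 3rd/6th
  R6 @ bar7.3: closes on m3

No (15 violations)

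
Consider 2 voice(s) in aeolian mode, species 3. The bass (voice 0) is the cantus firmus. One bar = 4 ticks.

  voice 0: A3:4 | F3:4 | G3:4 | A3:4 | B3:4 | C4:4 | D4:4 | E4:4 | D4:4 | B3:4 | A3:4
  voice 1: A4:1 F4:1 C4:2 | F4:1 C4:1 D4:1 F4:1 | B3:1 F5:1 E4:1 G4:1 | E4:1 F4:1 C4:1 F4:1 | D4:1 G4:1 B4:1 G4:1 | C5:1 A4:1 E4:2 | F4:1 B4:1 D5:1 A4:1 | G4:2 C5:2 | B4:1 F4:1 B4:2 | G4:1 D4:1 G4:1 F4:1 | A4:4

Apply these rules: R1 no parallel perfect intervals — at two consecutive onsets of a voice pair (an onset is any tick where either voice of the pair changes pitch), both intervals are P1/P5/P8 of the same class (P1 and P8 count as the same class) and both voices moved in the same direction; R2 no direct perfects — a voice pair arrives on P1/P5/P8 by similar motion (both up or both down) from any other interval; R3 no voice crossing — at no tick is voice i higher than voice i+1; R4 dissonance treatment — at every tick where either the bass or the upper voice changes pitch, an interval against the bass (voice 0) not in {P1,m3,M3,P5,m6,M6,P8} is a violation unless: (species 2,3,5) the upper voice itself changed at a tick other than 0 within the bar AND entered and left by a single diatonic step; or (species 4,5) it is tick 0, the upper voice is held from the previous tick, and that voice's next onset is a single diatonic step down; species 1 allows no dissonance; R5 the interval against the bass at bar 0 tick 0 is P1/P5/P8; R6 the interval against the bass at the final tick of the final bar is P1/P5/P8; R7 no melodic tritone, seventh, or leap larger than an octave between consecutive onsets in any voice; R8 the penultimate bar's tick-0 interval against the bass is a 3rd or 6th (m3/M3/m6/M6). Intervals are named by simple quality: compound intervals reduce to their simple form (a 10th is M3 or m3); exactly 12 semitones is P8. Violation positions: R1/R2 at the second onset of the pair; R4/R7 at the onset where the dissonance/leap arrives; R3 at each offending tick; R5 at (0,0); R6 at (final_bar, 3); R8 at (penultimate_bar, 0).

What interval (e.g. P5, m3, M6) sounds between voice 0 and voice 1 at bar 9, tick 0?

m6

voice 0=B3 voice 1=G4 -> m6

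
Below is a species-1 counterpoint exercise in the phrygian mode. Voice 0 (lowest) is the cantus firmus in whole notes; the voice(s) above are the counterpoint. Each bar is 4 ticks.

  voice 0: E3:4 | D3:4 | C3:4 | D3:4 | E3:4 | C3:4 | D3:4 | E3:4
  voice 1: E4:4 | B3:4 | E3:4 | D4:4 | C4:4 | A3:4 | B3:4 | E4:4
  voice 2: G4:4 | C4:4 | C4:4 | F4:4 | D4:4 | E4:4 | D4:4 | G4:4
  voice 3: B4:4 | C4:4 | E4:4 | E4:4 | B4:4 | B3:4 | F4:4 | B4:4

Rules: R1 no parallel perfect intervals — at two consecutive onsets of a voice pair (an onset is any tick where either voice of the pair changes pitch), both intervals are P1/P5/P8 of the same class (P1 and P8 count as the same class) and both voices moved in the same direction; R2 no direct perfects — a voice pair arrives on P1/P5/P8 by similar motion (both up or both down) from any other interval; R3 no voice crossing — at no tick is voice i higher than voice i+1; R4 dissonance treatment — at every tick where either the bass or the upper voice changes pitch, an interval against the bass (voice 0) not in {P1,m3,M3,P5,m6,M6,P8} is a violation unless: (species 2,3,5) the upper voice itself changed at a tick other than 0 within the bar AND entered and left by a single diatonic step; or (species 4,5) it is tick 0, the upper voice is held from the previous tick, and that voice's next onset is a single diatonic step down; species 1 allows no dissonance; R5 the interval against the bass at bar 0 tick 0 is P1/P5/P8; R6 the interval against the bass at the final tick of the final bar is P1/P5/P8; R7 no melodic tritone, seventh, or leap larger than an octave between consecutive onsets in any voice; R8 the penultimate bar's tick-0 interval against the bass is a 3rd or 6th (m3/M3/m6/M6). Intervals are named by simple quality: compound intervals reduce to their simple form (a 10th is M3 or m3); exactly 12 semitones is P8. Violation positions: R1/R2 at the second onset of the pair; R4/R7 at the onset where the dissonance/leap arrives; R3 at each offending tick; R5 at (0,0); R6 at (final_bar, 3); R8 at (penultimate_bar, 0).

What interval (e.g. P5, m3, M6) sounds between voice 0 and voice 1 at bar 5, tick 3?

M6

voice 0=C3 voice 1=A3 -> M6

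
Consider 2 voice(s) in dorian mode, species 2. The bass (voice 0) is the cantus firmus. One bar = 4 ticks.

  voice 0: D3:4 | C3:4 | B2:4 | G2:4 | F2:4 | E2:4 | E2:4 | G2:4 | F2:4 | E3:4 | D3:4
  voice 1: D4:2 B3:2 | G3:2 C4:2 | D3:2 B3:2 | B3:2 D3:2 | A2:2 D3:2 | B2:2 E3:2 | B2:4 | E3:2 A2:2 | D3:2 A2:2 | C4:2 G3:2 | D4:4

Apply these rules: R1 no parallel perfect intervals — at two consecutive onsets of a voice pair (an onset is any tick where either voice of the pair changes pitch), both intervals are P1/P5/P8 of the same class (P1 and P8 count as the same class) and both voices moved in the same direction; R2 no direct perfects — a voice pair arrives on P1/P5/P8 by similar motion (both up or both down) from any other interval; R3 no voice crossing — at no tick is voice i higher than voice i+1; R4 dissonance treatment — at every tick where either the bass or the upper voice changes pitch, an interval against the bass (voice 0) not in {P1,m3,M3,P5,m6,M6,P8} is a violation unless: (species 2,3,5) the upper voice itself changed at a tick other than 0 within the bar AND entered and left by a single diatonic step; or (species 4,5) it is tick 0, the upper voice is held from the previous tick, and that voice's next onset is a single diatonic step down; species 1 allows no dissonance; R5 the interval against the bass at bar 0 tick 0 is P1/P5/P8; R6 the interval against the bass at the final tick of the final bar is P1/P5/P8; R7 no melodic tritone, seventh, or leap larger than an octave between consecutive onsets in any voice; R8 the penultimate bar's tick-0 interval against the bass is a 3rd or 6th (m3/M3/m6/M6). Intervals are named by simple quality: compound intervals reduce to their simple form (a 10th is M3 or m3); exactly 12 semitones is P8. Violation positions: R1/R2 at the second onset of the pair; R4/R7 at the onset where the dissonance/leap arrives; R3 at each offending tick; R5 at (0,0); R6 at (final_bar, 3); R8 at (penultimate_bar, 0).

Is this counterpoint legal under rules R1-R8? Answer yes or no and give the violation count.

No (6 violations)

bar 0: v0=D3 v1=D4 (P8)
bar 1: v0=C3 v1=G3 (P5)
bar 2: v0=B2 v1=D3 (m3)
bar 3: v0=G2 v1=B3 (M3)
bar 4: v0=F2 v1=A2 (M3)
bar 5: v0=E2 v1=B2 (P5)
bar 6: v0=E2 v1=B2 (P5)
bar 7: v0=G2 v1=E3 (M6)
bar 8: v0=F2 v1=D3 (M6)
bar 9: v0=E3 v1=C4 (m6)
bar 10: v0=D3 v1=D4 (P8)
  R2 @ bar1.0: D3/B3 M6 -> C3/G3 P5 similar
  R7 @ bar2.0: C4->D3 leap 10st
  R2 @ bar5.0: F2/D3 M6 -> E2/B2 P5 similar
  R4 @ bar7.2: G2/A2 M2 untreated
  R7 @ bar9.0: F2->E3 leap 11st
  R7 @ bar9.0: A2->C4 leap 15st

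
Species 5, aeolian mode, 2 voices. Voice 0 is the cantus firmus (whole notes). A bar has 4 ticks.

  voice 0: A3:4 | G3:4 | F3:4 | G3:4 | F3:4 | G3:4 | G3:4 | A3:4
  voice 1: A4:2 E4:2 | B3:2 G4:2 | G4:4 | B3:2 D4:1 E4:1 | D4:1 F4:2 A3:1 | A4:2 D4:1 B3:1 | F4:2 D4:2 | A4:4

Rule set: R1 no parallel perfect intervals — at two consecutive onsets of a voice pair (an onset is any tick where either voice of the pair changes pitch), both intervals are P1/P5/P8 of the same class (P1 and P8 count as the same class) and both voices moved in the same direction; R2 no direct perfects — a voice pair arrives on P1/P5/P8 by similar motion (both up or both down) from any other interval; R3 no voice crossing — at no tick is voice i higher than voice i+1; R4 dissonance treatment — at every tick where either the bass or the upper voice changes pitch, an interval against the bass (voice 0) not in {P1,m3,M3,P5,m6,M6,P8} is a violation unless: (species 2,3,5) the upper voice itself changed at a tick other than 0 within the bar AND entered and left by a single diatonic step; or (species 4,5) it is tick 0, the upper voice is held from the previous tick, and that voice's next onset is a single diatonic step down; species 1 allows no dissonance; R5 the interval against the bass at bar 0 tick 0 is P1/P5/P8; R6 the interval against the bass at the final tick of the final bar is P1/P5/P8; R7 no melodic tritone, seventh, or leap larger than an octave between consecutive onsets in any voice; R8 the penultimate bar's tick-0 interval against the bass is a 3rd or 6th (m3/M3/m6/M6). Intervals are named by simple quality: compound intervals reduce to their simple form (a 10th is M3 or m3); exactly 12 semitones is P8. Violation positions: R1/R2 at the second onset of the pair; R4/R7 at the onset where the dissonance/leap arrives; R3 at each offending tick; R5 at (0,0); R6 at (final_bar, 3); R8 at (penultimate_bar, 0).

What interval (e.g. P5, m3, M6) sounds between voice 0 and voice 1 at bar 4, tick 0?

M6

voice 0=F3 voice 1=D4 -> M6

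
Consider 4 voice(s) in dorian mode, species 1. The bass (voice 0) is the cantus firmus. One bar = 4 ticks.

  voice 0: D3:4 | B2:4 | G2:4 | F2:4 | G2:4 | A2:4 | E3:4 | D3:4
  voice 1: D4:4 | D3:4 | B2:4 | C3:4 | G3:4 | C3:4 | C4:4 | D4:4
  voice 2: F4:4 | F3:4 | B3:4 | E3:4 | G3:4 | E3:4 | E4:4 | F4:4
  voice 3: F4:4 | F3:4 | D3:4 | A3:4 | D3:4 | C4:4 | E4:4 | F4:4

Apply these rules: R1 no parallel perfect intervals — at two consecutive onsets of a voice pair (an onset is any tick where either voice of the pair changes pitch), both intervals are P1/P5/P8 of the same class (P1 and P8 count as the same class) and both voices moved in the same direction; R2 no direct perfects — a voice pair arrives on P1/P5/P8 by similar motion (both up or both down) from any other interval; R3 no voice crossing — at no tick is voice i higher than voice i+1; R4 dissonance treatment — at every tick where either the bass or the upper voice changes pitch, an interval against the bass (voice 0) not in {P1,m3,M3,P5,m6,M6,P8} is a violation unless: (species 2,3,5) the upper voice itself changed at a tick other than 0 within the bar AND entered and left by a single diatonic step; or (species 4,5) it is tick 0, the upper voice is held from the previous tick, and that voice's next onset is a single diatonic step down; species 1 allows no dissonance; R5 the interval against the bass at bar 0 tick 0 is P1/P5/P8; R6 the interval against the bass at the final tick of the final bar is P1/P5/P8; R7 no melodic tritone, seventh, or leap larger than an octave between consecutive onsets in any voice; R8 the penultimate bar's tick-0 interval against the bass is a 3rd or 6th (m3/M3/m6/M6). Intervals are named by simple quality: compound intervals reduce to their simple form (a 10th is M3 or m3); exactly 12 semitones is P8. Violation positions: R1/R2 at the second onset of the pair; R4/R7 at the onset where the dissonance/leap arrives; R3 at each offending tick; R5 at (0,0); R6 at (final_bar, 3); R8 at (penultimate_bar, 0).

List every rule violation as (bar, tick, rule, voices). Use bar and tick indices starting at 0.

(0, 0, R5, (0, 2))
(0, 0, R5, (0, 3))
(1, 0, R1, (2, 3))
(1, 0, R4, (0, 2))
(1, 0, R4, (0, 3))
(2, 0, R2, (0, 3))
(2, 0, R3, (2, 3))
(2, 0, R7, (2,))
(2, 1, R3, (2, 3))
(2, 2, R3, (2, 3))
(2, 3, R3, (2, 3))
(3, 0, R4, (0, 2))
(4, 0, R2, (0, 1))
(4, 0, R2, (0, 2))
(4, 0, R2, (1, 2))
(4, 0, R3, (2, 3))
(4, 1, R3, (2, 3))
(4, 2, R3, (2, 3))
(4, 3, R3, (2, 3))
(5, 0, R7, (3,))
(6, 0, R2, (0, 2))
(6, 0, R2, (0, 3))
(6, 0, R2, (2, 3))
(6, 0, R8, (0, 2))
(6, 0, R8, (0, 3))
(7, 0, R1, (2, 3))
(7, 3, R6, (0, 2))
(7, 3, R6, (0, 3))

bar 0: v0=D3 v1=D4 v2=F4 v3=F4 downbeat m3
bar 1: v0=B2 v1=D3 v2=F3 v3=F3 downbeat TT
bar 2: v0=G2 v1=B2 v2=B3 v3=D3 downbeat P5
bar 3: v0=F2 v1=C3 v2=E3 v3=A3 downbeat M3
bar 4: v0=G2 v1=G3 v2=G3 v3=D3 downbeat P5
bar 5: v0=A2 v1=C3 v2=E3 v3=C4 downbeat m3
bar 6: v0=E3 v1=C4 v2=E4 v3=E4 downbeat P8
bar 7: v0=D3 v1=D4 v2=F4 v3=F4 downbeat m3
  -> R5 @ bar 0 tick 0 v(0, 2): opens on m3
  -> R5 @ bar 0 tick 0 v(0, 3): opens on m3
  -> R1 @ bar 1 tick 0 v(2, 3): F4/F4 P1 -> F3/F3 P1 similar
  -> R4 @ bar 1 tick 0 v(0, 2): B2/F3 TT untreated
  -> R4 @ bar 1 tick 0 v(0, 3): B2/F3 TT untreated
  -> R2 @ bar 2 tick 0 v(0, 3): B2/F3 TT -> G2/D3 P5 similar
  -> R3 @ bar 2 tick 0 v(2, 3): B3 above D3
  -> R7 @ bar 2 tick 0 v(2,): F3->B3 leap 6st
  -> R3 @ bar 2 tick 1 v(2, 3): B3 above D3
  -> R3 @ bar 2 tick 2 v(2, 3): B3 above D3
  -> R3 @ bar 2 tick 3 v(2, 3): B3 above D3
  -> R4 @ bar 3 tick 0 v(0, 2): F2/E3 M7 untreated
  -> R2 @ bar 4 tick 0 v(0, 1): F2/C3 P5 -> G2/G3 P8 similar
  -> R2 @ bar 4 tick 0 v(0, 2): F2/E3 M7 -> G2/G3 P8 similar
  -> R2 @ bar 4 tick 0 v(1, 2): C3/E3 M3 -> G3/G3 P1 similar
  -> R3 @ bar 4 tick 0 v(2, 3): G3 above D3
  -> R3 @ bar 4 tick 1 v(2, 3): G3 above D3
  -> R3 @ bar 4 tick 2 v(2, 3): G3 above D3
  -> R3 @ bar 4 tick 3 v(2, 3): G3 above D3
  -> R7 @ bar 5 tick 0 v(3,): D3->C4 leap 10st
  -> R2 @ bar 6 tick 0 v(0, 2): A2/E3 P5 -> E3/E4 P8 similar
  -> R2 @ bar 6 tick 0 v(0, 3): A2/C4 m3 -> E3/E4 P8 similar
  -> R2 @ bar 6 tick 0 v(2, 3): E3/C4 m6 -> E4/E4 P1 similar
  -> R8 @ bar 6 tick 0 v(0, 2): penult P8 not 3rd/6th
  -> R8 @ bar 6 tick 0 v(0, 3): penult P8 not 3rd/6th
  -> R1 @ bar 7 tick 0 v(2, 3): E4/E4 P1 -> F4/F4 P1 similar
  -> R6 @ bar 7 tick 3 v(0, 2): closes on m3
  -> R6 @ bar 7 tick 3 v(0, 3): closes on m3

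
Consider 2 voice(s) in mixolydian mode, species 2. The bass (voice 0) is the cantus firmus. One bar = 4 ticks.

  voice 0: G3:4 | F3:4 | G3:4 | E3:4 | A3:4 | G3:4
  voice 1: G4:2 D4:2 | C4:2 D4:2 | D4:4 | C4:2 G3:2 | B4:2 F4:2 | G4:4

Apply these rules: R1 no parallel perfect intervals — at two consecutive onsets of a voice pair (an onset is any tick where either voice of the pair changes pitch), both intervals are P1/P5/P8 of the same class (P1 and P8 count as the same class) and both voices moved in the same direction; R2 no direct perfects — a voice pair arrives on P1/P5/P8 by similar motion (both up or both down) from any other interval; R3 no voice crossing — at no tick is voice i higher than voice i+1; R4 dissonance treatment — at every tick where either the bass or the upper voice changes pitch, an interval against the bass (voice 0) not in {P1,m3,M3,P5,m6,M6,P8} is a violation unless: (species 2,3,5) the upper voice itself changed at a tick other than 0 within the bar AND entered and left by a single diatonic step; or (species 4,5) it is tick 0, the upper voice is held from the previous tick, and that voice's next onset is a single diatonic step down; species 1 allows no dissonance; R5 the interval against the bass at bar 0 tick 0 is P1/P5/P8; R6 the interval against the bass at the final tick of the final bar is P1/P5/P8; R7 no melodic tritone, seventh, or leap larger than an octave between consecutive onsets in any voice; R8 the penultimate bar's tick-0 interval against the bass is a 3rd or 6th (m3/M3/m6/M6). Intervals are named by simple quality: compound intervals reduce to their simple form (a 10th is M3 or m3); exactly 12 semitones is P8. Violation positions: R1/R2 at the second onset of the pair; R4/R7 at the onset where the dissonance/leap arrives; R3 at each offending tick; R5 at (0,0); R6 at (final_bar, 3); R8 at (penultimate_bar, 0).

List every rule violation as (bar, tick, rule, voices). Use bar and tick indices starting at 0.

bar 0: v0=G3 v1=G4 downbeat P8
bar 1: v0=F3 v1=C4 downbeat P5
bar 2: v0=G3 v1=D4 downbeat P5
bar 3: v0=E3 v1=C4 downbeat m6
bar 4: v0=A3 v1=B4 downbeat M2
bar 5: v0=G3 v1=G4 downbeat P8
  -> R1 @ bar 1 tick 0 v(0, 1): G3/D4 P5 -> F3/C4 P5 similar
  -> R4 @ bar 4 tick 0 v(0, 1): A3/B4 M2 untreated
  -> R7 @ bar 4 tick 0 v(1,): G3->B4 leap 16st
  -> R8 @ bar 4 tick 0 v(0, 1): penult M2 not 3rd/6th
  -> R7 @ bar 4 tick 2 v(1,): B4->F4 leap 6st

(1, 0, R1, (0, 1))
(4, 0, R4, (0, 1))
(4, 0, R7, (1,))
(4, 0, R8, (0, 1))
(4, 2, R7, (1,))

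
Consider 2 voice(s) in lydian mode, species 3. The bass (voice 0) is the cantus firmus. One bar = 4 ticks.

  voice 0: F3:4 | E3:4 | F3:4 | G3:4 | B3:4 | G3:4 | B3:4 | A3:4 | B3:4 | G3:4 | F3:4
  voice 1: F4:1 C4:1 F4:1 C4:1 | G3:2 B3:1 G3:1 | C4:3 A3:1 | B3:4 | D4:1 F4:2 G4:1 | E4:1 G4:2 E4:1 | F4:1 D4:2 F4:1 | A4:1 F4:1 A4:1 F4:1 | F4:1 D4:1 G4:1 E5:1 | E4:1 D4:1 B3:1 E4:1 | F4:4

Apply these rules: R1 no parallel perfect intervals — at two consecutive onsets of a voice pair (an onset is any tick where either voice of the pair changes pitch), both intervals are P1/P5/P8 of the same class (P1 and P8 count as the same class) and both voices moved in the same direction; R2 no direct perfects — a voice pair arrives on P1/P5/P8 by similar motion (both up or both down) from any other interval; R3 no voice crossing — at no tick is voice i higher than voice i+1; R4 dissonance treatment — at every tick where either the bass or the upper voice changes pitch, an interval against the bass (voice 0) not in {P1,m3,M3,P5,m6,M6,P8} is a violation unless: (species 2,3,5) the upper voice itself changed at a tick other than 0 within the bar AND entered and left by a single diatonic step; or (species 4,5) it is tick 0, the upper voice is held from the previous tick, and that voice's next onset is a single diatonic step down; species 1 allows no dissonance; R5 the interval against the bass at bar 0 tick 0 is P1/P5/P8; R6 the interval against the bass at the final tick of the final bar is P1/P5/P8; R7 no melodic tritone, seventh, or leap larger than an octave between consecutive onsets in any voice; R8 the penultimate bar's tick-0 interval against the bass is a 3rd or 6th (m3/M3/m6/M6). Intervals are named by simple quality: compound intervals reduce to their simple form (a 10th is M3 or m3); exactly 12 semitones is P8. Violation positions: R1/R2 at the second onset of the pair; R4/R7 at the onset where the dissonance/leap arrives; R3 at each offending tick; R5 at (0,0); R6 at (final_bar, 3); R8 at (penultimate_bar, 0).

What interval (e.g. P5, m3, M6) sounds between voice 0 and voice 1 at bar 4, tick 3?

m6

voice 0=B3 voice 1=G4 -> m6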